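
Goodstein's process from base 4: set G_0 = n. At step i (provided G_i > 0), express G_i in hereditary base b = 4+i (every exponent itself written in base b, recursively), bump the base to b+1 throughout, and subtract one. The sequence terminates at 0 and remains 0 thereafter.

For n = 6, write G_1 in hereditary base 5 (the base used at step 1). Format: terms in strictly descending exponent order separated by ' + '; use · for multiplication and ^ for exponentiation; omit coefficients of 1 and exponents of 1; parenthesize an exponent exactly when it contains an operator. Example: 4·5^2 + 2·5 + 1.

6 —HB4→ 4 + 2 —bump→ 5 + 2 = 7 —(−1)→ 6
6 —HB5→ 5 + 1 —bump→ 6 + 1 = 7 —(−1)→ 6

5 + 1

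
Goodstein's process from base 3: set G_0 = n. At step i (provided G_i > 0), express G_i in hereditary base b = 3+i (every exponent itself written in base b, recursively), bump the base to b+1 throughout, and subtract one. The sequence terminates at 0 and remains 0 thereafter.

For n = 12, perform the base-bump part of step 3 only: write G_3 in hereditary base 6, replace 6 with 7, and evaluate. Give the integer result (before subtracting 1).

50

G_0 = 12. HB_3(12) = 3^2 + 3. Bump = 20. G_1 = 19.
G_1 = 19. HB_4(19) = 4^2 + 3. Bump = 28. G_2 = 27.
G_2 = 27. HB_5(27) = 5^2 + 2. Bump = 38. G_3 = 37.
G_3 = 37. HB_6(37) = 6^2 + 1. Bump = 50. G_4 = 49.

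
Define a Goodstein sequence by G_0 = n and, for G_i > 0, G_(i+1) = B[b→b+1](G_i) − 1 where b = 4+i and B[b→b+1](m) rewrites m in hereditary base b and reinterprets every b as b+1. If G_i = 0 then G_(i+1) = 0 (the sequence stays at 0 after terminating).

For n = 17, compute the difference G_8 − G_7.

4

G_0 = 17. HB_4(17) = 4^2 + 1. Bump = 26. G_1 = 25.
G_1 = 25. HB_5(25) = 5^2. Bump = 36. G_2 = 35.
G_2 = 35. HB_6(35) = 5·6 + 5. Bump = 40. G_3 = 39.
G_3 = 39. HB_7(39) = 5·7 + 4. Bump = 44. G_4 = 43.
G_4 = 43. HB_8(43) = 5·8 + 3. Bump = 48. G_5 = 47.
G_5 = 47. HB_9(47) = 5·9 + 2. Bump = 52. G_6 = 51.
G_6 = 51. HB_10(51) = 5·10 + 1. Bump = 56. G_7 = 55.
G_7 = 55. HB_11(55) = 5·11. Bump = 60. G_8 = 59.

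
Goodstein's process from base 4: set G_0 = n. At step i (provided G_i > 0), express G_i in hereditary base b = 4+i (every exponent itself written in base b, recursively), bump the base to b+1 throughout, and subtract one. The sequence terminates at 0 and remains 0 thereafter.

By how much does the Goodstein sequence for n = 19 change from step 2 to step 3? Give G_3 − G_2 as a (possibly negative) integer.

base 4: 19 = 4^2 + 3; at 5: 5^2 + 3 = 28; next = 27
base 5: 27 = 5^2 + 2; at 6: 6^2 + 2 = 38; next = 37
base 6: 37 = 6^2 + 1; at 7: 7^2 + 1 = 50; next = 49

12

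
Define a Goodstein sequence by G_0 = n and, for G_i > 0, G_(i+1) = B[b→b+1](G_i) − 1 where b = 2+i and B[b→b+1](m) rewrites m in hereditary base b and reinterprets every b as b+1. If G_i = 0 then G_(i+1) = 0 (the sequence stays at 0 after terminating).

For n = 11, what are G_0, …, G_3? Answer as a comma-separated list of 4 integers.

11, 84, 1027, 15627

G_0 = 11. HB_2(11) = 2^(2 + 1) + 2 + 1. Bump = 85. G_1 = 84.
G_1 = 84. HB_3(84) = 3^(3 + 1) + 3. Bump = 1028. G_2 = 1027.
G_2 = 1027. HB_4(1027) = 4^(4 + 1) + 3. Bump = 15628. G_3 = 15627.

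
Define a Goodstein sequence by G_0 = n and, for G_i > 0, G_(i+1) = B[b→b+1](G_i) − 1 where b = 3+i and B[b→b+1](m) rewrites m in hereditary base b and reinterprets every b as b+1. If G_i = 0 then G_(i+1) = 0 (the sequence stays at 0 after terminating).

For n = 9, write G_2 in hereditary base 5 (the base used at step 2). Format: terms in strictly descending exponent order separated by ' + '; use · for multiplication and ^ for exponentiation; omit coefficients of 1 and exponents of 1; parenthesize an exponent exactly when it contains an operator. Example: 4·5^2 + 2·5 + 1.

base 3: 9 = 3^2; at 4: 4^2 = 16; next = 15
base 4: 15 = 3·4 + 3; at 5: 3·5 + 3 = 18; next = 17
base 5: 17 = 3·5 + 2; at 6: 3·6 + 2 = 20; next = 19

3·5 + 2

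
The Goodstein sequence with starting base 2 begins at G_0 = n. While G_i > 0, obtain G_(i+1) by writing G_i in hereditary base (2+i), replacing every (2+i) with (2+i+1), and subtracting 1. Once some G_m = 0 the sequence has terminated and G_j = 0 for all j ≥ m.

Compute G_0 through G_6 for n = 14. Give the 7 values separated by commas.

[0] 14 ≡ 2^(2 + 1) + 2^2 + 2 (base 2). Lift 3: 111. −1: 110.
[1] 110 ≡ 3^(3 + 1) + 3^3 + 2 (base 3). Lift 4: 1282. −1: 1281.
[2] 1281 ≡ 4^(4 + 1) + 4^4 + 1 (base 4). Lift 5: 18751. −1: 18750.
[3] 18750 ≡ 5^(5 + 1) + 5^5 (base 5). Lift 6: 326592. −1: 326591.
[4] 326591 ≡ 6^(6 + 1) + 5·6^5 + 5·6^4 + 5·6^3 + 5·6^2 + 5·6 + 5 (base 6). Lift 7: 5862841. −1: 5862840.
[5] 5862840 ≡ 7^(7 + 1) + 5·7^5 + 5·7^4 + 5·7^3 + 5·7^2 + 5·7 + 4 (base 7). Lift 8: 134404972. −1: 134404971.

14, 110, 1281, 18750, 326591, 5862840, 134404971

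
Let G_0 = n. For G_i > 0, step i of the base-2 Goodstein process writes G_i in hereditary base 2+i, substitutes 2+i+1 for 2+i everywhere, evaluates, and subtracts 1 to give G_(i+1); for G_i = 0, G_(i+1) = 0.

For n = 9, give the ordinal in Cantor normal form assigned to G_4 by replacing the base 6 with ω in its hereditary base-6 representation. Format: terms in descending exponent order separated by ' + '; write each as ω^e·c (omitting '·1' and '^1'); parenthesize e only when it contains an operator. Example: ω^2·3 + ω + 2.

G_0=9  [base 2] 2^(2 + 1) + 1  →[2↦3]→  3^(3 + 1) + 1 = 82  −1 ⇒ G_1=81
G_1=81  [base 3] 3^(3 + 1)  →[3↦4]→  4^(4 + 1) = 1024  −1 ⇒ G_2=1023
G_2=1023  [base 4] 3·4^4 + 3·4^3 + 3·4^2 + 3·4 + 3  →[4↦5]→  3·5^5 + 3·5^3 + 3·5^2 + 3·5 + 3 = 9843  −1 ⇒ G_3=9842
G_3=9842  [base 5] 3·5^5 + 3·5^3 + 3·5^2 + 3·5 + 2  →[5↦6]→  3·6^6 + 3·6^3 + 3·6^2 + 3·6 + 2 = 140744  −1 ⇒ G_4=140743
G_4=140743  [base 6] 3·6^6 + 3·6^3 + 3·6^2 + 3·6 + 1  →[6↦7]→  3·7^7 + 3·7^3 + 3·7^2 + 3·7 + 1 = 2471827  −1 ⇒ G_5=2471826

ω^ω·3 + ω^3·3 + ω^2·3 + ω·3 + 1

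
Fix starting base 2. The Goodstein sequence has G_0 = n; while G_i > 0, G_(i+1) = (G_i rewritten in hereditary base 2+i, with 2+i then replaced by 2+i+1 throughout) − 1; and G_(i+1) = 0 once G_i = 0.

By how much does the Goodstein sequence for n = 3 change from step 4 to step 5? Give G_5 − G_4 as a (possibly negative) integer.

step 0: 3 = 2 + 1; sub 3 for 2: 3 + 1; = 4; G_1 = 4−1 = 3
step 1: 3 = 3; sub 4 for 3: 4; = 4; G_2 = 4−1 = 3
step 2: 3 = 3; sub 5 for 4: 3; = 3; G_3 = 3−1 = 2
step 3: 2 = 2; sub 6 for 5: 2; = 2; G_4 = 2−1 = 1
step 4: 1 = 1; sub 7 for 6: 1; = 1; G_5 = 1−1 = 0

-1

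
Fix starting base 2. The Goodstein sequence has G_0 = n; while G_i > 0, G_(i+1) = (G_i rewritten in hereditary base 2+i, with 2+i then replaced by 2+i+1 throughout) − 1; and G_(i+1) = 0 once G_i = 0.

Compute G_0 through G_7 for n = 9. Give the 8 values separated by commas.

9, 81, 1023, 9842, 140743, 2471826, 50333399, 1162263921

base 2: 9 = 2^(2 + 1) + 1; at 3: 3^(3 + 1) + 1 = 82; next = 81
base 3: 81 = 3^(3 + 1); at 4: 4^(4 + 1) = 1024; next = 1023
base 4: 1023 = 3·4^4 + 3·4^3 + 3·4^2 + 3·4 + 3; at 5: 3·5^5 + 3·5^3 + 3·5^2 + 3·5 + 3 = 9843; next = 9842
base 5: 9842 = 3·5^5 + 3·5^3 + 3·5^2 + 3·5 + 2; at 6: 3·6^6 + 3·6^3 + 3·6^2 + 3·6 + 2 = 140744; next = 140743
base 6: 140743 = 3·6^6 + 3·6^3 + 3·6^2 + 3·6 + 1; at 7: 3·7^7 + 3·7^3 + 3·7^2 + 3·7 + 1 = 2471827; next = 2471826
base 7: 2471826 = 3·7^7 + 3·7^3 + 3·7^2 + 3·7; at 8: 3·8^8 + 3·8^3 + 3·8^2 + 3·8 = 50333400; next = 50333399
base 8: 50333399 = 3·8^8 + 3·8^3 + 3·8^2 + 2·8 + 7; at 9: 3·9^9 + 3·9^3 + 3·9^2 + 2·9 + 7 = 1162263922; next = 1162263921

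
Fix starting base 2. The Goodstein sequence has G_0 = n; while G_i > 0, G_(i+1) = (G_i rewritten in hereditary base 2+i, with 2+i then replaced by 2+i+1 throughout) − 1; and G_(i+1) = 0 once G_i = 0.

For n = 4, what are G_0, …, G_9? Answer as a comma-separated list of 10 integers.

4, 26, 41, 60, 83, 109, 139, 173, 211, 253

4 —HB2→ 2^2 —bump→ 3^3 = 27 —(−1)→ 26
26 —HB3→ 2·3^2 + 2·3 + 2 —bump→ 2·4^2 + 2·4 + 2 = 42 —(−1)→ 41
41 —HB4→ 2·4^2 + 2·4 + 1 —bump→ 2·5^2 + 2·5 + 1 = 61 —(−1)→ 60
60 —HB5→ 2·5^2 + 2·5 —bump→ 2·6^2 + 2·6 = 84 —(−1)→ 83
83 —HB6→ 2·6^2 + 6 + 5 —bump→ 2·7^2 + 7 + 5 = 110 —(−1)→ 109
109 —HB7→ 2·7^2 + 7 + 4 —bump→ 2·8^2 + 8 + 4 = 140 —(−1)→ 139
139 —HB8→ 2·8^2 + 8 + 3 —bump→ 2·9^2 + 9 + 3 = 174 —(−1)→ 173
173 —HB9→ 2·9^2 + 9 + 2 —bump→ 2·10^2 + 10 + 2 = 212 —(−1)→ 211
211 —HB10→ 2·10^2 + 10 + 1 —bump→ 2·11^2 + 11 + 1 = 254 —(−1)→ 253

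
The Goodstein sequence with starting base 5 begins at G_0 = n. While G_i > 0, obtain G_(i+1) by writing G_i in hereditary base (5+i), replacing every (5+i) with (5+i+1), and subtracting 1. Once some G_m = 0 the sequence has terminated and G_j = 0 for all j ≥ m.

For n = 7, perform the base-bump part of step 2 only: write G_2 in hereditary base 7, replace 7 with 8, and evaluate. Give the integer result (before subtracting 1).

(0) 7|_5 = 5 + 2 ↦ 6 + 2|_6 = 8 ⇒ 7
(1) 7|_6 = 6 + 1 ↦ 7 + 1|_7 = 8 ⇒ 7
(2) 7|_7 = 7 ↦ 8|_8 = 8 ⇒ 7

8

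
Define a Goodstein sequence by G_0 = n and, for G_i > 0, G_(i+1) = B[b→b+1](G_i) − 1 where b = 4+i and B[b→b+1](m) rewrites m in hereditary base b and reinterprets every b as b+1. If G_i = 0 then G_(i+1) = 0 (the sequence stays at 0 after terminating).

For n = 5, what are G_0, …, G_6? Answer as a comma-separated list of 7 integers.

5, 5, 5, 4, 3, 2, 1

i=0: 5 = 4 + 1 (b=4); 4→5: 5 + 1 = 6; 6−1 = 5
i=1: 5 = 5 (b=5); 5→6: 6 = 6; 6−1 = 5
i=2: 5 = 5 (b=6); 6→7: 5 = 5; 5−1 = 4
i=3: 4 = 4 (b=7); 7→8: 4 = 4; 4−1 = 3
i=4: 3 = 3 (b=8); 8→9: 3 = 3; 3−1 = 2
i=5: 2 = 2 (b=9); 9→10: 2 = 2; 2−1 = 1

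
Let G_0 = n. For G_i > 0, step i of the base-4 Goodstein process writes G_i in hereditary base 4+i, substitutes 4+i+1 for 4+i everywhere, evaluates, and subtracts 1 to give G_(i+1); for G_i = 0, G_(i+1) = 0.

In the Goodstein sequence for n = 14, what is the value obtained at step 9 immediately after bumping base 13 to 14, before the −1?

28

G_0 = 14. HB_4(14) = 3·4 + 2. Bump = 17. G_1 = 16.
G_1 = 16. HB_5(16) = 3·5 + 1. Bump = 19. G_2 = 18.
G_2 = 18. HB_6(18) = 3·6. Bump = 21. G_3 = 20.
G_3 = 20. HB_7(20) = 2·7 + 6. Bump = 22. G_4 = 21.
G_4 = 21. HB_8(21) = 2·8 + 5. Bump = 23. G_5 = 22.
G_5 = 22. HB_9(22) = 2·9 + 4. Bump = 24. G_6 = 23.
G_6 = 23. HB_10(23) = 2·10 + 3. Bump = 25. G_7 = 24.
G_7 = 24. HB_11(24) = 2·11 + 2. Bump = 26. G_8 = 25.
G_8 = 25. HB_12(25) = 2·12 + 1. Bump = 27. G_9 = 26.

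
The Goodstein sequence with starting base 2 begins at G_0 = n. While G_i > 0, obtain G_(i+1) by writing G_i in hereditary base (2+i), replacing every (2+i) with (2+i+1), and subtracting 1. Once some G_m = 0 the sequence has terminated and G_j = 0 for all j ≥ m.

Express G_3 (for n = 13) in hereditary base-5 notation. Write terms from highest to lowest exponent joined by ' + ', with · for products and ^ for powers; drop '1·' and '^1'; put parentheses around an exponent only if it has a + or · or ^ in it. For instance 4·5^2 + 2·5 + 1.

5^(5 + 1) + 3·5^3 + 3·5^2 + 3·5 + 2

G_0 = 13. HB_2(13) = 2^(2 + 1) + 2^2 + 1. Bump = 109. G_1 = 108.
G_1 = 108. HB_3(108) = 3^(3 + 1) + 3^3. Bump = 1280. G_2 = 1279.
G_2 = 1279. HB_4(1279) = 4^(4 + 1) + 3·4^3 + 3·4^2 + 3·4 + 3. Bump = 16093. G_3 = 16092.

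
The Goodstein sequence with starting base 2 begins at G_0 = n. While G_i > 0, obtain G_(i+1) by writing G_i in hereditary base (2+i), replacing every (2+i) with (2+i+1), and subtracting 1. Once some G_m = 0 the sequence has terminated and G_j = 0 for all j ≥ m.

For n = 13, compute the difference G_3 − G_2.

step 0: 13 = 2^(2 + 1) + 2^2 + 1; sub 3 for 2: 3^(3 + 1) + 3^3 + 1; = 109; G_1 = 109−1 = 108
step 1: 108 = 3^(3 + 1) + 3^3; sub 4 for 3: 4^(4 + 1) + 4^4; = 1280; G_2 = 1280−1 = 1279
step 2: 1279 = 4^(4 + 1) + 3·4^3 + 3·4^2 + 3·4 + 3; sub 5 for 4: 5^(5 + 1) + 3·5^3 + 3·5^2 + 3·5 + 3; = 16093; G_3 = 16093−1 = 16092

14813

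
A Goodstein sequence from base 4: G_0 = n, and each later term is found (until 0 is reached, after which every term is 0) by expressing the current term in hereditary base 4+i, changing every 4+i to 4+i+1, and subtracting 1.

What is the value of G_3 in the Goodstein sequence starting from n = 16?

30

G_0 = 16. HB_4(16) = 4^2. Bump = 25. G_1 = 24.
G_1 = 24. HB_5(24) = 4·5 + 4. Bump = 28. G_2 = 27.
G_2 = 27. HB_6(27) = 4·6 + 3. Bump = 31. G_3 = 30.
G_3 = 30. HB_7(30) = 4·7 + 2. Bump = 34. G_4 = 33.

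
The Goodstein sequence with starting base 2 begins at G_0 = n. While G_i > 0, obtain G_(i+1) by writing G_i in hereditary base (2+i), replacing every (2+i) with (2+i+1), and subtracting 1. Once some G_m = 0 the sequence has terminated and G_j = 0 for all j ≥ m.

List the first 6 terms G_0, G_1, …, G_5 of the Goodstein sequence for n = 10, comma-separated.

10, 83, 1025, 15625, 279935, 4215754

[0] 10 ≡ 2^(2 + 1) + 2 (base 2). Lift 3: 84. −1: 83.
[1] 83 ≡ 3^(3 + 1) + 2 (base 3). Lift 4: 1026. −1: 1025.
[2] 1025 ≡ 4^(4 + 1) + 1 (base 4). Lift 5: 15626. −1: 15625.
[3] 15625 ≡ 5^(5 + 1) (base 5). Lift 6: 279936. −1: 279935.
[4] 279935 ≡ 5·6^6 + 5·6^5 + 5·6^4 + 5·6^3 + 5·6^2 + 5·6 + 5 (base 6). Lift 7: 4215755. −1: 4215754.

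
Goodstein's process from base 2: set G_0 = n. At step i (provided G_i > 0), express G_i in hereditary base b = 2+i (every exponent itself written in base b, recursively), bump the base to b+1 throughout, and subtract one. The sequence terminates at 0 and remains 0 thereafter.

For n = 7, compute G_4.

46657

step 0: 7 = 2^2 + 2 + 1; sub 3 for 2: 3^3 + 3 + 1; = 31; G_1 = 31−1 = 30
step 1: 30 = 3^3 + 3; sub 4 for 3: 4^4 + 4; = 260; G_2 = 260−1 = 259
step 2: 259 = 4^4 + 3; sub 5 for 4: 5^5 + 3; = 3128; G_3 = 3128−1 = 3127
step 3: 3127 = 5^5 + 2; sub 6 for 5: 6^6 + 2; = 46658; G_4 = 46658−1 = 46657
step 4: 46657 = 6^6 + 1; sub 7 for 6: 7^7 + 1; = 823544; G_5 = 823544−1 = 823543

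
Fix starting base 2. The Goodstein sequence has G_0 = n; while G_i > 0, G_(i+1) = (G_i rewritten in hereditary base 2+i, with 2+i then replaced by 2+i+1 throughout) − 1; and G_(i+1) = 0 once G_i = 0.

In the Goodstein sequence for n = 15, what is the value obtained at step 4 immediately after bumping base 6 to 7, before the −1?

step 0: 15 = 2^(2 + 1) + 2^2 + 2 + 1; sub 3 for 2: 3^(3 + 1) + 3^3 + 3 + 1; = 112; G_1 = 112−1 = 111
step 1: 111 = 3^(3 + 1) + 3^3 + 3; sub 4 for 3: 4^(4 + 1) + 4^4 + 4; = 1284; G_2 = 1284−1 = 1283
step 2: 1283 = 4^(4 + 1) + 4^4 + 3; sub 5 for 4: 5^(5 + 1) + 5^5 + 3; = 18753; G_3 = 18753−1 = 18752
step 3: 18752 = 5^(5 + 1) + 5^5 + 2; sub 6 for 5: 6^(6 + 1) + 6^6 + 2; = 326594; G_4 = 326594−1 = 326593
step 4: 326593 = 6^(6 + 1) + 6^6 + 1; sub 7 for 6: 7^(7 + 1) + 7^7 + 1; = 6588345; G_5 = 6588345−1 = 6588344

6588345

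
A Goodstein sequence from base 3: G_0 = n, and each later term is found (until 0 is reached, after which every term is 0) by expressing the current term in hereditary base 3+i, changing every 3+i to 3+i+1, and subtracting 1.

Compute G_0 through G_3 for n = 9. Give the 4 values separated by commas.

G_0=9  [base 3] 3^2  →[3↦4]→  4^2 = 16  −1 ⇒ G_1=15
G_1=15  [base 4] 3·4 + 3  →[4↦5]→  3·5 + 3 = 18  −1 ⇒ G_2=17
G_2=17  [base 5] 3·5 + 2  →[5↦6]→  3·6 + 2 = 20  −1 ⇒ G_3=19

9, 15, 17, 19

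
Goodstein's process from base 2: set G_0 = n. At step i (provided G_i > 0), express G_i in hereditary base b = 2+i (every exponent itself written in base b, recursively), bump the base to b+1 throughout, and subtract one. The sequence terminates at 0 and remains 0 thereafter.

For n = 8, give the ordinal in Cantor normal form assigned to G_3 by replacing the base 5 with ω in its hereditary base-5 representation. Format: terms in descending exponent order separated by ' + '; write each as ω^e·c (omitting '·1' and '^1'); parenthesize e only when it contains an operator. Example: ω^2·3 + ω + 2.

G_0 = 8. HB_2(8) = 2^(2 + 1). Bump = 81. G_1 = 80.
G_1 = 80. HB_3(80) = 2·3^3 + 2·3^2 + 2·3 + 2. Bump = 554. G_2 = 553.
G_2 = 553. HB_4(553) = 2·4^4 + 2·4^2 + 2·4 + 1. Bump = 6311. G_3 = 6310.

ω^ω·2 + ω^2·2 + ω·2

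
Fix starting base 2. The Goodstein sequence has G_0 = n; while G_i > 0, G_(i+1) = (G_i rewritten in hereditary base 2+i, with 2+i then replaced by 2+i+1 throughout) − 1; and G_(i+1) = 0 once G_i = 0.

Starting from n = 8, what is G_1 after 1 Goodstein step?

80

[0] 8 ≡ 2^(2 + 1) (base 2). Lift 3: 81. −1: 80.
[1] 80 ≡ 2·3^3 + 2·3^2 + 2·3 + 2 (base 3). Lift 4: 554. −1: 553.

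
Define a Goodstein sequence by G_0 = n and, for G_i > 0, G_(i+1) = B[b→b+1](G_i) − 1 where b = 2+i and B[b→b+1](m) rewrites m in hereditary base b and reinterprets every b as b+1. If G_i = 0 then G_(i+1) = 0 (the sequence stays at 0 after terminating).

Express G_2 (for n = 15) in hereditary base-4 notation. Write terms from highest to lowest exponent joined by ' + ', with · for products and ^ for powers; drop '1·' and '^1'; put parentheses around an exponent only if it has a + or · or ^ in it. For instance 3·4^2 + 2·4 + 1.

15 —HB2→ 2^(2 + 1) + 2^2 + 2 + 1 —bump→ 3^(3 + 1) + 3^3 + 3 + 1 = 112 —(−1)→ 111
111 —HB3→ 3^(3 + 1) + 3^3 + 3 —bump→ 4^(4 + 1) + 4^4 + 4 = 1284 —(−1)→ 1283

4^(4 + 1) + 4^4 + 3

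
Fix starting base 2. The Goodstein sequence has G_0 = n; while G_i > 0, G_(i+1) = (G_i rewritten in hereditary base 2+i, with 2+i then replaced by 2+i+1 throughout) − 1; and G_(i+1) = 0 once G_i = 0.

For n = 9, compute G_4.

140743

[0] 9 ≡ 2^(2 + 1) + 1 (base 2). Lift 3: 82. −1: 81.
[1] 81 ≡ 3^(3 + 1) (base 3). Lift 4: 1024. −1: 1023.
[2] 1023 ≡ 3·4^4 + 3·4^3 + 3·4^2 + 3·4 + 3 (base 4). Lift 5: 9843. −1: 9842.
[3] 9842 ≡ 3·5^5 + 3·5^3 + 3·5^2 + 3·5 + 2 (base 5). Lift 6: 140744. −1: 140743.
[4] 140743 ≡ 3·6^6 + 3·6^3 + 3·6^2 + 3·6 + 1 (base 6). Lift 7: 2471827. −1: 2471826.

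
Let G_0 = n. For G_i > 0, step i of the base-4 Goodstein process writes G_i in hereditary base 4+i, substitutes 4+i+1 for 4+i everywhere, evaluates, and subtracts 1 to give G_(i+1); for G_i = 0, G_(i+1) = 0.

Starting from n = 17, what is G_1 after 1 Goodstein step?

25

G_0=17  [base 4] 4^2 + 1  →[4↦5]→  5^2 + 1 = 26  −1 ⇒ G_1=25
G_1=25  [base 5] 5^2  →[5↦6]→  6^2 = 36  −1 ⇒ G_2=35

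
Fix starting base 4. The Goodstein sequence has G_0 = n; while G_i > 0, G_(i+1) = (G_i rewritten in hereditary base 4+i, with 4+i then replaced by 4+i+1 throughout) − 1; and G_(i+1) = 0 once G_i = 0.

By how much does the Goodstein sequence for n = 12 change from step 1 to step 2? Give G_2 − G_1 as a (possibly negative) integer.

G_0=12  [base 4] 3·4  →[4↦5]→  3·5 = 15  −1 ⇒ G_1=14
G_1=14  [base 5] 2·5 + 4  →[5↦6]→  2·6 + 4 = 16  −1 ⇒ G_2=15

1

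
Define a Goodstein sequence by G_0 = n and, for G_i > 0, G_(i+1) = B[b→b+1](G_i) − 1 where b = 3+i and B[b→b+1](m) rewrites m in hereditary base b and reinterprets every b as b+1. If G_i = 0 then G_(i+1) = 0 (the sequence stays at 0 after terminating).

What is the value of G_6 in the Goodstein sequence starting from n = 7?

9

i=0: 7 = 2·3 + 1 (b=3); 3→4: 2·4 + 1 = 9; 9−1 = 8
i=1: 8 = 2·4 (b=4); 4→5: 2·5 = 10; 10−1 = 9
i=2: 9 = 5 + 4 (b=5); 5→6: 6 + 4 = 10; 10−1 = 9
i=3: 9 = 6 + 3 (b=6); 6→7: 7 + 3 = 10; 10−1 = 9
i=4: 9 = 7 + 2 (b=7); 7→8: 8 + 2 = 10; 10−1 = 9
i=5: 9 = 8 + 1 (b=8); 8→9: 9 + 1 = 10; 10−1 = 9
i=6: 9 = 9 (b=9); 9→10: 10 = 10; 10−1 = 9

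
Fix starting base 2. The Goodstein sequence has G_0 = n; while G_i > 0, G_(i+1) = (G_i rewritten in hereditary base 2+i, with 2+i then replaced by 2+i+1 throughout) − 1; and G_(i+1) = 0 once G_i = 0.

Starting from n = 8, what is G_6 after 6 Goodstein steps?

33554571

base 2: 8 = 2^(2 + 1); at 3: 3^(3 + 1) = 81; next = 80
base 3: 80 = 2·3^3 + 2·3^2 + 2·3 + 2; at 4: 2·4^4 + 2·4^2 + 2·4 + 2 = 554; next = 553
base 4: 553 = 2·4^4 + 2·4^2 + 2·4 + 1; at 5: 2·5^5 + 2·5^2 + 2·5 + 1 = 6311; next = 6310
base 5: 6310 = 2·5^5 + 2·5^2 + 2·5; at 6: 2·6^6 + 2·6^2 + 2·6 = 93396; next = 93395
base 6: 93395 = 2·6^6 + 2·6^2 + 6 + 5; at 7: 2·7^7 + 2·7^2 + 7 + 5 = 1647196; next = 1647195
base 7: 1647195 = 2·7^7 + 2·7^2 + 7 + 4; at 8: 2·8^8 + 2·8^2 + 8 + 4 = 33554572; next = 33554571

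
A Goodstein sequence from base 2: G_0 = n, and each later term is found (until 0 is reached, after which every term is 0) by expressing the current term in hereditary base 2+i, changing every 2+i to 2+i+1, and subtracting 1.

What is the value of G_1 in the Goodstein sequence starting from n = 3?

(0) 3|_2 = 2 + 1 ↦ 3 + 1|_3 = 4 ⇒ 3
(1) 3|_3 = 3 ↦ 4|_4 = 4 ⇒ 3

3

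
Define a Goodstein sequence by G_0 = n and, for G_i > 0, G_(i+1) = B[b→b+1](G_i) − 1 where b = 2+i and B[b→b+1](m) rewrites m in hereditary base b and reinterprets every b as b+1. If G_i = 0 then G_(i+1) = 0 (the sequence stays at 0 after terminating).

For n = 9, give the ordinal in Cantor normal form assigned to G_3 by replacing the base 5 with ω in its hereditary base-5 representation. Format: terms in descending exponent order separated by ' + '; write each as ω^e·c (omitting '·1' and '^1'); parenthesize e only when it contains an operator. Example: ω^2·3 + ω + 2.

i=0: 9 = 2^(2 + 1) + 1 (b=2); 2→3: 3^(3 + 1) + 1 = 82; 82−1 = 81
i=1: 81 = 3^(3 + 1) (b=3); 3→4: 4^(4 + 1) = 1024; 1024−1 = 1023
i=2: 1023 = 3·4^4 + 3·4^3 + 3·4^2 + 3·4 + 3 (b=4); 4→5: 3·5^5 + 3·5^3 + 3·5^2 + 3·5 + 3 = 9843; 9843−1 = 9842
i=3: 9842 = 3·5^5 + 3·5^3 + 3·5^2 + 3·5 + 2 (b=5); 5→6: 3·6^6 + 3·6^3 + 3·6^2 + 3·6 + 2 = 140744; 140744−1 = 140743

ω^ω·3 + ω^3·3 + ω^2·3 + ω·3 + 2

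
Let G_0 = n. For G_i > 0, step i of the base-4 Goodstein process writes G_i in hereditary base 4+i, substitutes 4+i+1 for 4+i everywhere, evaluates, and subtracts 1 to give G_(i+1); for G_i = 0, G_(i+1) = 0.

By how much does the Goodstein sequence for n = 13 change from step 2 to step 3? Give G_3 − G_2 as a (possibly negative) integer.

G_0 = 13. HB_4(13) = 3·4 + 1. Bump = 16. G_1 = 15.
G_1 = 15. HB_5(15) = 3·5. Bump = 18. G_2 = 17.
G_2 = 17. HB_6(17) = 2·6 + 5. Bump = 19. G_3 = 18.

1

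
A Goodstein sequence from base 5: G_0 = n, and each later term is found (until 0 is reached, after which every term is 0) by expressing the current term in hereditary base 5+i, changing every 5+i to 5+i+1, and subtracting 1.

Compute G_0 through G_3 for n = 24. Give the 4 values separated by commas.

i=0: 24 = 4·5 + 4 (b=5); 5→6: 4·6 + 4 = 28; 28−1 = 27
i=1: 27 = 4·6 + 3 (b=6); 6→7: 4·7 + 3 = 31; 31−1 = 30
i=2: 30 = 4·7 + 2 (b=7); 7→8: 4·8 + 2 = 34; 34−1 = 33

24, 27, 30, 33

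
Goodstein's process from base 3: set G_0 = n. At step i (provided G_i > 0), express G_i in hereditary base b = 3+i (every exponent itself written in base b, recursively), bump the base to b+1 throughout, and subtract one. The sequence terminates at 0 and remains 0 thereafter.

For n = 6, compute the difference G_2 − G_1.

step 0: 6 = 2·3; sub 4 for 3: 2·4; = 8; G_1 = 8−1 = 7
step 1: 7 = 4 + 3; sub 5 for 4: 5 + 3; = 8; G_2 = 8−1 = 7

0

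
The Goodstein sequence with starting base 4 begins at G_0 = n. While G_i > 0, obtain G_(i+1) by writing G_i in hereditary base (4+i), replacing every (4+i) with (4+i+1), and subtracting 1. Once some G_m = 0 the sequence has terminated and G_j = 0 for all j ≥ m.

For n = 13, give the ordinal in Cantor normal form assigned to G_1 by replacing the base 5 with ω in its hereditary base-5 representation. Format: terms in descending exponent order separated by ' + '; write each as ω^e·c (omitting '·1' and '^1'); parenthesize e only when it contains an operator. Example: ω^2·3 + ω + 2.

ω·3

13 —HB4→ 3·4 + 1 —bump→ 3·5 + 1 = 16 —(−1)→ 15
15 —HB5→ 3·5 —bump→ 3·6 = 18 —(−1)→ 17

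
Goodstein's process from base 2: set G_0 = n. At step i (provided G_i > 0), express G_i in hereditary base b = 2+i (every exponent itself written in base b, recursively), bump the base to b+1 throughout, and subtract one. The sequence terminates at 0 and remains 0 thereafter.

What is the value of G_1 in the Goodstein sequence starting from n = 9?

81

9 —HB2→ 2^(2 + 1) + 1 —bump→ 3^(3 + 1) + 1 = 82 —(−1)→ 81
81 —HB3→ 3^(3 + 1) —bump→ 4^(4 + 1) = 1024 —(−1)→ 1023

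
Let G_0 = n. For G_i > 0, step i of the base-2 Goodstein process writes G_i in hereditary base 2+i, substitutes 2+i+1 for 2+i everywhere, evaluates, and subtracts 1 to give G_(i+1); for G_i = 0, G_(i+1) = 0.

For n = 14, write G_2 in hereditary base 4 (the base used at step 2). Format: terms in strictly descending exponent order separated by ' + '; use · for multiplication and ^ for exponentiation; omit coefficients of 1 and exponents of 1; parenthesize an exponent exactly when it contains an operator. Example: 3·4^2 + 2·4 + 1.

4^(4 + 1) + 4^4 + 1

base 2: 14 = 2^(2 + 1) + 2^2 + 2; at 3: 3^(3 + 1) + 3^3 + 3 = 111; next = 110
base 3: 110 = 3^(3 + 1) + 3^3 + 2; at 4: 4^(4 + 1) + 4^4 + 2 = 1282; next = 1281
base 4: 1281 = 4^(4 + 1) + 4^4 + 1; at 5: 5^(5 + 1) + 5^5 + 1 = 18751; next = 18750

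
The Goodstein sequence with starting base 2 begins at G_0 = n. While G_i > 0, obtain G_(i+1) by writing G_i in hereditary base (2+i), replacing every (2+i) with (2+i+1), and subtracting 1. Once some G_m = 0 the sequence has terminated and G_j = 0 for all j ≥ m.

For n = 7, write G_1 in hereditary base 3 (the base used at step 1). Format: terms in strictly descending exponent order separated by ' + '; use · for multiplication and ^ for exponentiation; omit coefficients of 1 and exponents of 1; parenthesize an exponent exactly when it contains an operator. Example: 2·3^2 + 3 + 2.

3^3 + 3

i=0: 7 = 2^2 + 2 + 1 (b=2); 2→3: 3^3 + 3 + 1 = 31; 31−1 = 30
i=1: 30 = 3^3 + 3 (b=3); 3→4: 4^4 + 4 = 260; 260−1 = 259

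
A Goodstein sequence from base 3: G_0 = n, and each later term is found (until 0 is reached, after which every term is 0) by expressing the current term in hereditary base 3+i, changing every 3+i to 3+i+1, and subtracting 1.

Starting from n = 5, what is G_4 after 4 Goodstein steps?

step 0: 5 = 3 + 2; sub 4 for 3: 4 + 2; = 6; G_1 = 6−1 = 5
step 1: 5 = 4 + 1; sub 5 for 4: 5 + 1; = 6; G_2 = 6−1 = 5
step 2: 5 = 5; sub 6 for 5: 6; = 6; G_3 = 6−1 = 5
step 3: 5 = 5; sub 7 for 6: 5; = 5; G_4 = 5−1 = 4
step 4: 4 = 4; sub 8 for 7: 4; = 4; G_5 = 4−1 = 3

4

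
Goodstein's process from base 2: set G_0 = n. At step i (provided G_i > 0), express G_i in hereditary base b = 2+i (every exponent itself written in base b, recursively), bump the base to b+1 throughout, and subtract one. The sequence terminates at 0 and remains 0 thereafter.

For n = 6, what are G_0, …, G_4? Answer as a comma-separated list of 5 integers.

(0) 6|_2 = 2^2 + 2 ↦ 3^3 + 3|_3 = 30 ⇒ 29
(1) 29|_3 = 3^3 + 2 ↦ 4^4 + 2|_4 = 258 ⇒ 257
(2) 257|_4 = 4^4 + 1 ↦ 5^5 + 1|_5 = 3126 ⇒ 3125
(3) 3125|_5 = 5^5 ↦ 6^6|_6 = 46656 ⇒ 46655

6, 29, 257, 3125, 46655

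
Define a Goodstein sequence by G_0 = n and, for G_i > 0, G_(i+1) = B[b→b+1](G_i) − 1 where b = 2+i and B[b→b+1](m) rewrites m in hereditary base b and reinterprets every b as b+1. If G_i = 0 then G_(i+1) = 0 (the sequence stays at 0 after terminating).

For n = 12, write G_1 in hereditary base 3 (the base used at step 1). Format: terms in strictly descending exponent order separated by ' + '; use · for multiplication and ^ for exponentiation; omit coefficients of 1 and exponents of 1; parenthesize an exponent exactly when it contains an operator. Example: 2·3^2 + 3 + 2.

[0] 12 ≡ 2^(2 + 1) + 2^2 (base 2). Lift 3: 108. −1: 107.
[1] 107 ≡ 3^(3 + 1) + 2·3^2 + 2·3 + 2 (base 3). Lift 4: 1066. −1: 1065.

3^(3 + 1) + 2·3^2 + 2·3 + 2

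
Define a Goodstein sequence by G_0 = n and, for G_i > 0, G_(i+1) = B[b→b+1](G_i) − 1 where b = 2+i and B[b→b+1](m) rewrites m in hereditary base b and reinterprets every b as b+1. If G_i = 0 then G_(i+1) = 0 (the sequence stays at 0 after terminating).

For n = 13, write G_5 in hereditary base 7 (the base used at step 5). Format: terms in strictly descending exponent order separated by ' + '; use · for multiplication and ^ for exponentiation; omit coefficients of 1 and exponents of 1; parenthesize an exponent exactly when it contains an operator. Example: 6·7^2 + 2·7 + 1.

base 2: 13 = 2^(2 + 1) + 2^2 + 1; at 3: 3^(3 + 1) + 3^3 + 1 = 109; next = 108
base 3: 108 = 3^(3 + 1) + 3^3; at 4: 4^(4 + 1) + 4^4 = 1280; next = 1279
base 4: 1279 = 4^(4 + 1) + 3·4^3 + 3·4^2 + 3·4 + 3; at 5: 5^(5 + 1) + 3·5^3 + 3·5^2 + 3·5 + 3 = 16093; next = 16092
base 5: 16092 = 5^(5 + 1) + 3·5^3 + 3·5^2 + 3·5 + 2; at 6: 6^(6 + 1) + 3·6^3 + 3·6^2 + 3·6 + 2 = 280712; next = 280711
base 6: 280711 = 6^(6 + 1) + 3·6^3 + 3·6^2 + 3·6 + 1; at 7: 7^(7 + 1) + 3·7^3 + 3·7^2 + 3·7 + 1 = 5765999; next = 5765998

7^(7 + 1) + 3·7^3 + 3·7^2 + 3·7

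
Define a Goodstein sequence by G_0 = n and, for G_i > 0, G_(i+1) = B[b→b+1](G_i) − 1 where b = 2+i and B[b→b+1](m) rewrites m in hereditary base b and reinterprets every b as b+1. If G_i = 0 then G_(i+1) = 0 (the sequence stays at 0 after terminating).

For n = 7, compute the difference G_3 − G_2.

2868

i=0: 7 = 2^2 + 2 + 1 (b=2); 2→3: 3^3 + 3 + 1 = 31; 31−1 = 30
i=1: 30 = 3^3 + 3 (b=3); 3→4: 4^4 + 4 = 260; 260−1 = 259
i=2: 259 = 4^4 + 3 (b=4); 4→5: 5^5 + 3 = 3128; 3128−1 = 3127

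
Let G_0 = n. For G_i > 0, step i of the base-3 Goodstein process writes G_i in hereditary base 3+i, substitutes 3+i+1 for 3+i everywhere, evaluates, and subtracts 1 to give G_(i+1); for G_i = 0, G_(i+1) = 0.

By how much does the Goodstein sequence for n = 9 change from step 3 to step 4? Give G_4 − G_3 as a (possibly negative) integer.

2

[0] 9 ≡ 3^2 (base 3). Lift 4: 16. −1: 15.
[1] 15 ≡ 3·4 + 3 (base 4). Lift 5: 18. −1: 17.
[2] 17 ≡ 3·5 + 2 (base 5). Lift 6: 20. −1: 19.
[3] 19 ≡ 3·6 + 1 (base 6). Lift 7: 22. −1: 21.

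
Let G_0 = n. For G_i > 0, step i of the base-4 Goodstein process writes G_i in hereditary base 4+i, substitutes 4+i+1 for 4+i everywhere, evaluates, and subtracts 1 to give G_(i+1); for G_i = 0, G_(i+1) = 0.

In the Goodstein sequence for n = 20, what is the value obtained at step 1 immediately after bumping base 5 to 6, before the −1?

40

G_0=20  [base 4] 4^2 + 4  →[4↦5]→  5^2 + 5 = 30  −1 ⇒ G_1=29
G_1=29  [base 5] 5^2 + 4  →[5↦6]→  6^2 + 4 = 40  −1 ⇒ G_2=39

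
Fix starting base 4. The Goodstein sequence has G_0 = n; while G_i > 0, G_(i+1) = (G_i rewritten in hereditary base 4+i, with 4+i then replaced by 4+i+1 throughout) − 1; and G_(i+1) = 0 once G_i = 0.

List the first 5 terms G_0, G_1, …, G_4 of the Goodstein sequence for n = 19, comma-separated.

19, 27, 37, 49, 63

step 0: 19 = 4^2 + 3; sub 5 for 4: 5^2 + 3; = 28; G_1 = 28−1 = 27
step 1: 27 = 5^2 + 2; sub 6 for 5: 6^2 + 2; = 38; G_2 = 38−1 = 37
step 2: 37 = 6^2 + 1; sub 7 for 6: 7^2 + 1; = 50; G_3 = 50−1 = 49
step 3: 49 = 7^2; sub 8 for 7: 8^2; = 64; G_4 = 64−1 = 63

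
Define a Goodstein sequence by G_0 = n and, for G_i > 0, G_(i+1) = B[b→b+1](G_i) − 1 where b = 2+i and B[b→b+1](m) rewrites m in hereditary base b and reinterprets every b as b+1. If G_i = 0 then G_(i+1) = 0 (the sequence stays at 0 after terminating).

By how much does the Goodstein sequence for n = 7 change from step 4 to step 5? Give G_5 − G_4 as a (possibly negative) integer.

776886

G_0 = 7. HB_2(7) = 2^2 + 2 + 1. Bump = 31. G_1 = 30.
G_1 = 30. HB_3(30) = 3^3 + 3. Bump = 260. G_2 = 259.
G_2 = 259. HB_4(259) = 4^4 + 3. Bump = 3128. G_3 = 3127.
G_3 = 3127. HB_5(3127) = 5^5 + 2. Bump = 46658. G_4 = 46657.
G_4 = 46657. HB_6(46657) = 6^6 + 1. Bump = 823544. G_5 = 823543.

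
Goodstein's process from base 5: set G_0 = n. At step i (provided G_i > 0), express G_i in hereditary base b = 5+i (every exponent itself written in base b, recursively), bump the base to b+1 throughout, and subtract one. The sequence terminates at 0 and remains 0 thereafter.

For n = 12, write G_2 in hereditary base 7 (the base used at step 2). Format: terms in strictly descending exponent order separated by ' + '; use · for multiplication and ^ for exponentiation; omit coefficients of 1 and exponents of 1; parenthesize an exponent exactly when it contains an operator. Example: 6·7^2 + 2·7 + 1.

2·7

[0] 12 ≡ 2·5 + 2 (base 5). Lift 6: 14. −1: 13.
[1] 13 ≡ 2·6 + 1 (base 6). Lift 7: 15. −1: 14.
[2] 14 ≡ 2·7 (base 7). Lift 8: 16. −1: 15.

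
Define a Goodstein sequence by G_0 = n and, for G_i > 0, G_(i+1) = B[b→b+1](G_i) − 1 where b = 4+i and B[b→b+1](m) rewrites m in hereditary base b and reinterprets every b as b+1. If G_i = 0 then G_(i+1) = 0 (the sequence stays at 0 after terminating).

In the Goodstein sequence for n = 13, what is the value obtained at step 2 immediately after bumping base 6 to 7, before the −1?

19

(0) 13|_4 = 3·4 + 1 ↦ 3·5 + 1|_5 = 16 ⇒ 15
(1) 15|_5 = 3·5 ↦ 3·6|_6 = 18 ⇒ 17
(2) 17|_6 = 2·6 + 5 ↦ 2·7 + 5|_7 = 19 ⇒ 18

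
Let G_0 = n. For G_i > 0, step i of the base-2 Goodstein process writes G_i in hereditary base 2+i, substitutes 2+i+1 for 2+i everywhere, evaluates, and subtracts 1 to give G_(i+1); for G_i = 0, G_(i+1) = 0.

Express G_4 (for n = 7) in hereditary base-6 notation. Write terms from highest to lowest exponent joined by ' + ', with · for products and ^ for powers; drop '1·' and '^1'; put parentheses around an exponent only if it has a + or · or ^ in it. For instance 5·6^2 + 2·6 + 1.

(0) 7|_2 = 2^2 + 2 + 1 ↦ 3^3 + 3 + 1|_3 = 31 ⇒ 30
(1) 30|_3 = 3^3 + 3 ↦ 4^4 + 4|_4 = 260 ⇒ 259
(2) 259|_4 = 4^4 + 3 ↦ 5^5 + 3|_5 = 3128 ⇒ 3127
(3) 3127|_5 = 5^5 + 2 ↦ 6^6 + 2|_6 = 46658 ⇒ 46657
(4) 46657|_6 = 6^6 + 1 ↦ 7^7 + 1|_7 = 823544 ⇒ 823543

6^6 + 1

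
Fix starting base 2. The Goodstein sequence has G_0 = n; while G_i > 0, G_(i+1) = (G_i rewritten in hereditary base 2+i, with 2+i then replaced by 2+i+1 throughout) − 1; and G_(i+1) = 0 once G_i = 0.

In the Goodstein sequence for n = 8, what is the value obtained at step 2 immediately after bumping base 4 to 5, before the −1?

6311

(0) 8|_2 = 2^(2 + 1) ↦ 3^(3 + 1)|_3 = 81 ⇒ 80
(1) 80|_3 = 2·3^3 + 2·3^2 + 2·3 + 2 ↦ 2·4^4 + 2·4^2 + 2·4 + 2|_4 = 554 ⇒ 553
(2) 553|_4 = 2·4^4 + 2·4^2 + 2·4 + 1 ↦ 2·5^5 + 2·5^2 + 2·5 + 1|_5 = 6311 ⇒ 6310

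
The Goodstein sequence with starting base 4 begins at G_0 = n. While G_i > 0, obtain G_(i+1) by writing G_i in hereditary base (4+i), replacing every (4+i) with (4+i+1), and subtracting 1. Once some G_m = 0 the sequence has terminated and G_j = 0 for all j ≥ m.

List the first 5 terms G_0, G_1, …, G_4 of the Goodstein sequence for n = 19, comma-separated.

19, 27, 37, 49, 63

19 —HB4→ 4^2 + 3 —bump→ 5^2 + 3 = 28 —(−1)→ 27
27 —HB5→ 5^2 + 2 —bump→ 6^2 + 2 = 38 —(−1)→ 37
37 —HB6→ 6^2 + 1 —bump→ 7^2 + 1 = 50 —(−1)→ 49
49 —HB7→ 7^2 —bump→ 8^2 = 64 —(−1)→ 63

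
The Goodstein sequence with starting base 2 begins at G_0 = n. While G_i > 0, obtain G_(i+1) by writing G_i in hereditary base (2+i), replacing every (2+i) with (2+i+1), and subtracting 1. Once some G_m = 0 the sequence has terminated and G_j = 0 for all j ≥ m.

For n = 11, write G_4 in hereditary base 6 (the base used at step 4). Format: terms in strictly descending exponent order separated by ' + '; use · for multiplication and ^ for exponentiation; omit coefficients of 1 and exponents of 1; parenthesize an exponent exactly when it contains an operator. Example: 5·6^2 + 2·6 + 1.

11 —HB2→ 2^(2 + 1) + 2 + 1 —bump→ 3^(3 + 1) + 3 + 1 = 85 —(−1)→ 84
84 —HB3→ 3^(3 + 1) + 3 —bump→ 4^(4 + 1) + 4 = 1028 —(−1)→ 1027
1027 —HB4→ 4^(4 + 1) + 3 —bump→ 5^(5 + 1) + 3 = 15628 —(−1)→ 15627
15627 —HB5→ 5^(5 + 1) + 2 —bump→ 6^(6 + 1) + 2 = 279938 —(−1)→ 279937

6^(6 + 1) + 1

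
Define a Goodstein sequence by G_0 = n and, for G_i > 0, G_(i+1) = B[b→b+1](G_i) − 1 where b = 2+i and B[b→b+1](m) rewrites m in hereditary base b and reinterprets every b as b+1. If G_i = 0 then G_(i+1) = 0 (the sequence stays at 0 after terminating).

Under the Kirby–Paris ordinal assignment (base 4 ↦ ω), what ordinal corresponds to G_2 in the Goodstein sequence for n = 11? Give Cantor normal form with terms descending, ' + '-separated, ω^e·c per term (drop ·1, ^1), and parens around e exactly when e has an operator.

ω^(ω + 1) + 3

G_0 = 11. HB_2(11) = 2^(2 + 1) + 2 + 1. Bump = 85. G_1 = 84.
G_1 = 84. HB_3(84) = 3^(3 + 1) + 3. Bump = 1028. G_2 = 1027.
G_2 = 1027. HB_4(1027) = 4^(4 + 1) + 3. Bump = 15628. G_3 = 15627.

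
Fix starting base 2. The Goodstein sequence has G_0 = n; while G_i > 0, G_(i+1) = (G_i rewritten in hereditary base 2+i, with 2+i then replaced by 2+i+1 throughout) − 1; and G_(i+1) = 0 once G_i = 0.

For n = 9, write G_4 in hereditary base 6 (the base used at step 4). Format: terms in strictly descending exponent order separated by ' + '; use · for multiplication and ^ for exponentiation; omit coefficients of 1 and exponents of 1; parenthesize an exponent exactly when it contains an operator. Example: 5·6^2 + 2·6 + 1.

3·6^6 + 3·6^3 + 3·6^2 + 3·6 + 1

(0) 9|_2 = 2^(2 + 1) + 1 ↦ 3^(3 + 1) + 1|_3 = 82 ⇒ 81
(1) 81|_3 = 3^(3 + 1) ↦ 4^(4 + 1)|_4 = 1024 ⇒ 1023
(2) 1023|_4 = 3·4^4 + 3·4^3 + 3·4^2 + 3·4 + 3 ↦ 3·5^5 + 3·5^3 + 3·5^2 + 3·5 + 3|_5 = 9843 ⇒ 9842
(3) 9842|_5 = 3·5^5 + 3·5^3 + 3·5^2 + 3·5 + 2 ↦ 3·6^6 + 3·6^3 + 3·6^2 + 3·6 + 2|_6 = 140744 ⇒ 140743
(4) 140743|_6 = 3·6^6 + 3·6^3 + 3·6^2 + 3·6 + 1 ↦ 3·7^7 + 3·7^3 + 3·7^2 + 3·7 + 1|_7 = 2471827 ⇒ 2471826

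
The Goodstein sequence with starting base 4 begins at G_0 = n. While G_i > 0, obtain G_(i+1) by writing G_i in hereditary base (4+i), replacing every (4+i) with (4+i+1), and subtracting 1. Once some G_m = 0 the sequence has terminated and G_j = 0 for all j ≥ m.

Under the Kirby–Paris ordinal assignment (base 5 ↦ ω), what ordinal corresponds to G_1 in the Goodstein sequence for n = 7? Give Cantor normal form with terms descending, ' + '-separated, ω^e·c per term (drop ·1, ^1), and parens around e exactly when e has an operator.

ω + 2

step 0: 7 = 4 + 3; sub 5 for 4: 5 + 3; = 8; G_1 = 8−1 = 7
step 1: 7 = 5 + 2; sub 6 for 5: 6 + 2; = 8; G_2 = 8−1 = 7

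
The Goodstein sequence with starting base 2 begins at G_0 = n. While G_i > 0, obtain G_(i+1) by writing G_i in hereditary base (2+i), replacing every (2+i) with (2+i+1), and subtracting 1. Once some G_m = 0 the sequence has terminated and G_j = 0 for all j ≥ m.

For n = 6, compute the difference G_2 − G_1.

228

step 0: 6 = 2^2 + 2; sub 3 for 2: 3^3 + 3; = 30; G_1 = 30−1 = 29
step 1: 29 = 3^3 + 2; sub 4 for 3: 4^4 + 2; = 258; G_2 = 258−1 = 257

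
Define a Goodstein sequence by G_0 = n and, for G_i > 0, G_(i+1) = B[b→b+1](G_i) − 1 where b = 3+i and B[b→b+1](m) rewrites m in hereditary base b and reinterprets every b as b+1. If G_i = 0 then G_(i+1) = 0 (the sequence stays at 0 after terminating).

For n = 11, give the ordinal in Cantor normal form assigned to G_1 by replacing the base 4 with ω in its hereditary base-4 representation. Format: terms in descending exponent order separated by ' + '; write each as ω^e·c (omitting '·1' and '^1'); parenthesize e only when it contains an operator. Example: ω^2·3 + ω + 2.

ω^2 + 1

base 3: 11 = 3^2 + 2; at 4: 4^2 + 2 = 18; next = 17
base 4: 17 = 4^2 + 1; at 5: 5^2 + 1 = 26; next = 25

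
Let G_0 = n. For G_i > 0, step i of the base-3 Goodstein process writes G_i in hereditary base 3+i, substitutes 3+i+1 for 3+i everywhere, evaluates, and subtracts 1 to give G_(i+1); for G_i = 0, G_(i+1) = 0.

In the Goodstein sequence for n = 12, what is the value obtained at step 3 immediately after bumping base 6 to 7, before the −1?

50

[0] 12 ≡ 3^2 + 3 (base 3). Lift 4: 20. −1: 19.
[1] 19 ≡ 4^2 + 3 (base 4). Lift 5: 28. −1: 27.
[2] 27 ≡ 5^2 + 2 (base 5). Lift 6: 38. −1: 37.
[3] 37 ≡ 6^2 + 1 (base 6). Lift 7: 50. −1: 49.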